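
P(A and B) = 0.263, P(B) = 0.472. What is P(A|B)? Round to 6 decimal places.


P(A|B) = P(A and B) / P(B) = 0.263 / 0.472 = 263/472 ≈ 0.55720339

0.557203


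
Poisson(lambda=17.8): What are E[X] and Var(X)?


E[X] = Var(X) = lambda = 17.8

17.8, 17.8


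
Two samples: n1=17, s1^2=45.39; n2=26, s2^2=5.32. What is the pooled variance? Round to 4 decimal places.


sp^2 = ((n1-1)*s1^2 + (n2-1)*s2^2)/(n1+n2-2)
(n1-1)*s1^2 = 16 * 45.39 = 726.24
(n2-1)*s2^2 = 25 * 5.32 = 133
numerator = 726.24 + 133 = 859.24
n1+n2-2 = 41
sp^2 = 859.24 / 41 = 21481/1025 ≈ 20.957073

20.9571


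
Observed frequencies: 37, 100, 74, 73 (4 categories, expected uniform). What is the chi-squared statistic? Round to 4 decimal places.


chi2 = sum((O-E)^2/E), E = total/4
total = 284, E = 284/4 = 71
(37 - 71)^2 / 71 = 1156 / 71 = 1156/71 ≈ 16.281690
(100 - 71)^2 / 71 = 841 / 71 = 841/71 ≈ 11.845070
(74 - 71)^2 / 71 = 9 / 71 = 9/71 ≈ 0.126761
(73 - 71)^2 / 71 = 4 / 71 = 4/71 ≈ 0.056338
chi2 = 2010/71 ≈ 28.309859

28.3099


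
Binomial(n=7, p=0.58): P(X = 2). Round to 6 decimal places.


P = C(n,k) * p^k * (1-p)^(n-k)
C(7,2) = 21
p^k = 0.58^2 = 0.3364
(1-p)^(n-k) = 0.42^5 ≈ 0.01306912
P = 21 * 0.3364 * 0.01306912 ≈ 0.092326

0.092326


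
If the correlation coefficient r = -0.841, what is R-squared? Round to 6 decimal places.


R^2 = r^2 = (-0.841)^2 = 0.707281

0.707281


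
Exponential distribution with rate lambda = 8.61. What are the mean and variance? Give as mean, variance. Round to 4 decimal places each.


mean = 1/lam, var = 1/lam^2
mean = 1 / 8.61 = 100/861 ≈ 0.116144
lam^2 = 8.61^2 = 74.1321
var = 1 / 74.1321 ≈ 0.013489

0.1161, 0.0135


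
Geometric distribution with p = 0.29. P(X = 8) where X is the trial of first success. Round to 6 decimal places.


P = (1-p)^(k-1) * p
(1-p)^(k-1) = 0.71^7 ≈ 0.09095120
P = 0.09095120 * 0.29 ≈ 0.02637585

0.026376


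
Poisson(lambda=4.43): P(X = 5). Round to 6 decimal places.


P = e^(-lam) * lam^k / k!
e^(-4.43) ≈ 0.01191449
lam^k = 4.43^5 ≈ 1706.155581
k! = 5! = 120
P = 0.01191449 * 1706.155581 / 120 ≈ 0.169400

0.169400


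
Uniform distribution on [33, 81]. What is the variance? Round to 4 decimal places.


Var = (b-a)^2 / 12
(b-a)^2 = (81 - 33)^2 = 2304
Var = 2304/12 = 192

192.0000


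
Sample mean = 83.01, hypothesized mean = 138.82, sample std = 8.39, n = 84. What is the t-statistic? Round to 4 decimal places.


t = (xbar - mu0) / (s/sqrt(n))
xbar - mu0 = 83.01 - 138.82 = -55.81
sqrt(84) ≈ 9.16515139
s/sqrt(n) = 8.39 / 9.16515139 ≈ 0.91542405
t = -55.81 / 0.91542405 ≈ -60.966281

-60.9663


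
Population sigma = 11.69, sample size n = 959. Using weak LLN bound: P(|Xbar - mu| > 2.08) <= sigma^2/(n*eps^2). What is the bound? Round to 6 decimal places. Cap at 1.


bound = min(1, sigma^2/(n*eps^2))
sigma^2 = 11.69^2 = 136.6561
n*eps^2 = 959 * 2.08^2 = 959 * 4.3264 = 4149.0176
sigma^2/(n*eps^2) = 136.6561 / 4149.0176 ≈ 0.03293698

0.032937


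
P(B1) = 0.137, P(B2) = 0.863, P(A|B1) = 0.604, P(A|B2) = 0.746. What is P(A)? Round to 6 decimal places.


P(A) = P(A|B1)*P(B1) + P(A|B2)*P(B2)
P(A|B1)*P(B1) = 0.604 * 0.137 = 0.082748
P(A|B2)*P(B2) = 0.746 * 0.863 = 0.643798
P(A) = 0.082748 + 0.643798 = 0.726546

0.726546


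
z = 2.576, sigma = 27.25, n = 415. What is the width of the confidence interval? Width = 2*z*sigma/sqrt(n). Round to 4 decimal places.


width = 2*z*sigma/sqrt(n)
2*z*sigma = 2 * 2.576 * 27.25 = 140.392
sqrt(415) ≈ 20.371549
width = 140.392 / 20.371549 ≈ 6.891572

6.8916


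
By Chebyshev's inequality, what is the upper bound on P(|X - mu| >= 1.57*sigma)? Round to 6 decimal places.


P <= 1/k^2
k^2 = 1.57^2 = 2.4649
1/k^2 = 1 / 2.4649 ≈ 0.40569597

0.405696


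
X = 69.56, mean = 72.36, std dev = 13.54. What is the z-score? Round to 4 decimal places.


z = (X - mu) / sigma
X - mu = 69.56 - 72.36 = -2.8
z = -2.8 / 13.54 = -140/677 ≈ -0.206795

-0.2068


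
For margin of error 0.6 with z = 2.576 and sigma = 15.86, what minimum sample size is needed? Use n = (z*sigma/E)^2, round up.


z*sigma/E = 2.576 * 15.86 / 0.6 = 127673/1875 ≈ 68.092267
(z*sigma/E)^2 ≈ 4636.556780
round up: n = 4637

4637


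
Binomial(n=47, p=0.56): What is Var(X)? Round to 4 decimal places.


Var = n*p*(1-p) = 47 * 0.56 * 0.44 = 11.5808

11.5808


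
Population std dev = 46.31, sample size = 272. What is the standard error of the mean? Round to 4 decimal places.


SE = sigma / sqrt(n)
sqrt(272) ≈ 16.492423
SE = 46.31 / 16.492423 ≈ 2.807956

2.8080


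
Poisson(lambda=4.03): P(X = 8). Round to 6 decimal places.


P = e^(-lam) * lam^k / k!
e^(-4.03) ≈ 0.01777433
lam^k = 4.03^8 ≈ 69572.942091
k! = 8! = 40320
P = 0.01777433 * 69572.942091 / 40320 ≈ 0.030670

0.030670


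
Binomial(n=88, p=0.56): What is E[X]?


E[X] = n*p = 88 * 0.56 = 49.28

49.28


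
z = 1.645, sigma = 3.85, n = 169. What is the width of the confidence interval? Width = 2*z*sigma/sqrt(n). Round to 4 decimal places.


width = 2*z*sigma/sqrt(n)
2*z*sigma = 2 * 1.645 * 3.85 = 12.6665
sqrt(169) = 13
width = 12.6665 / 13 ≈ 0.974346

0.9743


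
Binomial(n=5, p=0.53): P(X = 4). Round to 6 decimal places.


P = C(n,k) * p^k * (1-p)^(n-k)
C(5,4) = 5
p^k = 0.53^4 = 0.07890481
(1-p)^(n-k) = 0.47^1 = 0.47
P = 5 * 0.07890481 * 0.47 ≈ 0.185426

0.185426


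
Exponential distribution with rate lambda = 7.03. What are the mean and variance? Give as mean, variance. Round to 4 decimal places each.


mean = 1/lam, var = 1/lam^2
mean = 1 / 7.03 = 100/703 ≈ 0.142248
lam^2 = 7.03^2 = 49.4209
var = 1 / 49.4209 ≈ 0.020234

0.1422, 0.0202


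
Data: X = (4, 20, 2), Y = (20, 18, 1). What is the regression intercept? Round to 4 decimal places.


a = ybar - b*xbar, where b = sum((xi-xbar)(yi-ybar)) / sum((xi-xbar)^2)
n = 3, xbar = 26/3 ≈ 8.666667, ybar = 39/3 = 13
Sxy = sum((xi-xbar)(yi-ybar)) = 104
Sxx = sum((xi-xbar)^2) = 584/3 ≈ 194.666667
b = Sxy / Sxx = 39/73 ≈ 0.534247
a = 13 - 0.534247 * 8.666667 = 611/73 ≈ 8.369863

8.3699


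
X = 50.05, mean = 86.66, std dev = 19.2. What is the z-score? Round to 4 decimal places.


z = (X - mu) / sigma
X - mu = 50.05 - 86.66 = -36.61
z = -36.61 / 19.2 = -3661/1920 ≈ -1.906771

-1.9068


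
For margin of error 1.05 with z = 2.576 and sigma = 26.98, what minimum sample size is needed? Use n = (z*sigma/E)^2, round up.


z*sigma/E = 2.576 * 26.98 / 1.05 = 124108/1875 ≈ 66.190933
(z*sigma/E)^2 ≈ 4381.239656
round up: n = 4382

4382


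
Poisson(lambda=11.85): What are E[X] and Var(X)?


E[X] = Var(X) = lambda = 11.85

11.85, 11.85


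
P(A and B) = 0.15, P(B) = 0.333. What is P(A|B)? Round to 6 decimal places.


P(A|B) = P(A and B) / P(B) = 0.15 / 0.333 = 50/111 ≈ 0.45045045

0.450450


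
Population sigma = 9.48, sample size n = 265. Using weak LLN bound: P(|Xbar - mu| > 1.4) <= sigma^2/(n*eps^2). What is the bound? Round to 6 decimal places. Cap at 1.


bound = min(1, sigma^2/(n*eps^2))
sigma^2 = 9.48^2 = 89.8704
n*eps^2 = 265 * 1.4^2 = 265 * 1.96 = 519.4
sigma^2/(n*eps^2) = 89.8704 / 519.4 ≈ 0.17302734

0.173027


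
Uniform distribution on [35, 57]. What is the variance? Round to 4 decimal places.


Var = (b-a)^2 / 12
(b-a)^2 = (57 - 35)^2 = 484
Var = 484/12 ≈ 40.333333

40.3333


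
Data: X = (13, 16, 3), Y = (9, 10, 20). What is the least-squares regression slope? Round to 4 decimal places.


b = sum((xi-xbar)(yi-ybar)) / sum((xi-xbar)^2)
n = 3, xbar = 32/3 ≈ 10.666667, ybar = 39/3 = 13
Sxy = sum((xi-xbar)(yi-ybar)) = -79
Sxx = sum((xi-xbar)^2) = 278/3 ≈ 92.666667
b = Sxy / Sxx = -237/278 ≈ -0.852518

-0.8525


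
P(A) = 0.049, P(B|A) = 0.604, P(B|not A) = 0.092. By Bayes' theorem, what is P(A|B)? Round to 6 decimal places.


P(A|B) = P(B|A)*P(A) / P(B), P(B) = P(B|A)*P(A) + P(B|not A)*P(not A)
P(B|A)*P(A) = 0.604 * 0.049 = 0.029596
P(B|not A)*P(not A) = 0.092 * 0.951 = 0.087492
P(B) = 0.029596 + 0.087492 = 0.117088
P(A|B) = 0.029596 / 0.117088 ≈ 0.25276715

0.252767


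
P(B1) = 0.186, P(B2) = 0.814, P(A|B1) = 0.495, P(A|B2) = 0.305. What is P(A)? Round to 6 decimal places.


P(A) = P(A|B1)*P(B1) + P(A|B2)*P(B2)
P(A|B1)*P(B1) = 0.495 * 0.186 = 0.09207
P(A|B2)*P(B2) = 0.305 * 0.814 = 0.24827
P(A) = 0.09207 + 0.24827 = 0.34034

0.340340


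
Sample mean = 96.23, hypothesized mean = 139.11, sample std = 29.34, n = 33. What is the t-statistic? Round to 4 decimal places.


t = (xbar - mu0) / (s/sqrt(n))
xbar - mu0 = 96.23 - 139.11 = -42.88
sqrt(33) ≈ 5.74456265
s/sqrt(n) = 29.34 / 5.74456265 ≈ 5.10743843
t = -42.88 / 5.10743843 ≈ -8.395598

-8.3956


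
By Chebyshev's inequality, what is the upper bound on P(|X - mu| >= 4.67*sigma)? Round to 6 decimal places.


P <= 1/k^2
k^2 = 4.67^2 = 21.8089
1/k^2 = 1 / 21.8089 ≈ 0.04585284

0.045853


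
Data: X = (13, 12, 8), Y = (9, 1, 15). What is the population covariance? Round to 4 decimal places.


Cov = (1/n)*sum((xi-xbar)(yi-ybar))
n = 3, xbar = 33/3 = 11, ybar = 25/3 ≈ 8.333333
sum((xi-xbar)(yi-ybar)) = -26
Cov = -26 / 3 = -26/3 ≈ -8.666667

-8.6667


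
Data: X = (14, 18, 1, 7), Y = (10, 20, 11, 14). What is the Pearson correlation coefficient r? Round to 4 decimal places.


r = sum((xi-xbar)(yi-ybar)) / sqrt(sum((xi-xbar)^2) * sum((yi-ybar)^2))
n = 4, xbar = 40/4 = 10, ybar = 55/4 = 13.75
Sxy = sum((xi-xbar)(yi-ybar)) = 59
Sxx = sum((xi-xbar)^2) = 170
Syy = sum((yi-ybar)^2) = 60.75
sqrt(Sxx*Syy) ≈ 101.624308
r = Sxy / sqrt(Sxx*Syy) = 59 / 101.624308 ≈ 0.580570

0.5806


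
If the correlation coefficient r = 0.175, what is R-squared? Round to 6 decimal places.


R^2 = r^2 = (0.175)^2 = 0.030625

0.030625


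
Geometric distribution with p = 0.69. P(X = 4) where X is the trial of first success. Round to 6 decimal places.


P = (1-p)^(k-1) * p
(1-p)^(k-1) = 0.31^3 = 0.029791
P = 0.029791 * 0.69 = 0.02055579

0.020556


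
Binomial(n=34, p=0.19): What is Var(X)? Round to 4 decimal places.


Var = n*p*(1-p) = 34 * 0.19 * 0.81 = 5.2326

5.2326


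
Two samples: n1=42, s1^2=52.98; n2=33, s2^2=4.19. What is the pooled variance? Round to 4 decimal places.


sp^2 = ((n1-1)*s1^2 + (n2-1)*s2^2)/(n1+n2-2)
(n1-1)*s1^2 = 41 * 52.98 = 2172.18
(n2-1)*s2^2 = 32 * 4.19 = 134.08
numerator = 2172.18 + 134.08 = 2306.26
n1+n2-2 = 73
sp^2 = 2306.26 / 73 = 115313/3650 ≈ 31.592603

31.5926


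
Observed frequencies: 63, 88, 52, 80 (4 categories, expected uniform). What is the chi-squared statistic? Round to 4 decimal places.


chi2 = sum((O-E)^2/E), E = total/4
total = 283, E = 283/4 = 70.75
(63 - 70.75)^2 / 70.75 = 60.0625 / 70.75 = 961/1132 ≈ 0.848940
(88 - 70.75)^2 / 70.75 = 297.5625 / 70.75 = 4761/1132 ≈ 4.205830
(52 - 70.75)^2 / 70.75 = 351.5625 / 70.75 = 5625/1132 ≈ 4.969081
(80 - 70.75)^2 / 70.75 = 85.5625 / 70.75 = 1369/1132 ≈ 1.209364
chi2 = 3179/283 ≈ 11.233216

11.2332


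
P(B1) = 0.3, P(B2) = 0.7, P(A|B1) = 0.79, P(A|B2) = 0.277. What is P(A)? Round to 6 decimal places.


P(A) = P(A|B1)*P(B1) + P(A|B2)*P(B2)
P(A|B1)*P(B1) = 0.79 * 0.3 = 0.237
P(A|B2)*P(B2) = 0.277 * 0.7 = 0.1939
P(A) = 0.237 + 0.1939 = 0.4309

0.430900


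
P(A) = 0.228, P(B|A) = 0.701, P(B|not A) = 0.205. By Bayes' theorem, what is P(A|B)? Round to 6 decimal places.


P(A|B) = P(B|A)*P(A) / P(B), P(B) = P(B|A)*P(A) + P(B|not A)*P(not A)
P(B|A)*P(A) = 0.701 * 0.228 = 0.159828
P(B|not A)*P(not A) = 0.205 * 0.772 = 0.15826
P(B) = 0.159828 + 0.15826 = 0.318088
P(A|B) = 0.159828 / 0.318088 ≈ 0.50246473

0.502465


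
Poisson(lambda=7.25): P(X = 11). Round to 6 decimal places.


P = e^(-lam) * lam^k / k!
e^(-7.25) ≈ 0.0007101744
lam^k = 7.25^11 ≈ 2908828202.654321
k! = 11! = 39916800
P = 0.0007101744 * 2908828202.654321 / 39916800 ≈ 0.051752

0.051752


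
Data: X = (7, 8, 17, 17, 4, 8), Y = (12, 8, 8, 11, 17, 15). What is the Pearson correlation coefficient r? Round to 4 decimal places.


r = sum((xi-xbar)(yi-ybar)) / sqrt(sum((xi-xbar)^2) * sum((yi-ybar)^2))
n = 6, xbar = 61/6 ≈ 10.166667, ybar = 71/6 ≈ 11.833333
Sxy = sum((xi-xbar)(yi-ybar)) = -377/6 ≈ -62.833333
Sxx = sum((xi-xbar)^2) = 905/6 ≈ 150.833333
Syy = sum((yi-ybar)^2) = 401/6 ≈ 66.833333
sqrt(Sxx*Syy) ≈ 100.402662
r = Sxy / sqrt(Sxx*Syy) = -62.833333 / 100.402662 ≈ -0.625813

-0.6258


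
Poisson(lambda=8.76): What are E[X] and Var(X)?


E[X] = Var(X) = lambda = 8.76

8.76, 8.76


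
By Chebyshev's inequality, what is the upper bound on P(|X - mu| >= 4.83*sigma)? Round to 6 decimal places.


P <= 1/k^2
k^2 = 4.83^2 = 23.3289
1/k^2 = 1 / 23.3289 ≈ 0.04286529

0.042865


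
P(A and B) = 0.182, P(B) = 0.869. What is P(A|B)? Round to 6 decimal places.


P(A|B) = P(A and B) / P(B) = 0.182 / 0.869 = 182/869 ≈ 0.20943613

0.209436


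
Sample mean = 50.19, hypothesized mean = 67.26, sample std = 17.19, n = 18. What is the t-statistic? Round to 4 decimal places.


t = (xbar - mu0) / (s/sqrt(n))
xbar - mu0 = 50.19 - 67.26 = -17.07
sqrt(18) ≈ 4.24264069
s/sqrt(n) = 17.19 / 4.24264069 ≈ 4.05172186
t = -17.07 / 4.05172186 ≈ -4.213024

-4.2130


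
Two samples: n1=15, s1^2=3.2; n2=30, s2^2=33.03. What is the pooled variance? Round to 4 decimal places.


sp^2 = ((n1-1)*s1^2 + (n2-1)*s2^2)/(n1+n2-2)
(n1-1)*s1^2 = 14 * 3.2 = 44.8
(n2-1)*s2^2 = 29 * 33.03 = 957.87
numerator = 44.8 + 957.87 = 1002.67
n1+n2-2 = 43
sp^2 = 1002.67 / 43 = 100267/4300 ≈ 23.317907

23.3179


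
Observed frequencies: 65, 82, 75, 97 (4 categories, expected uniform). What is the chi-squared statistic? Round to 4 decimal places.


chi2 = sum((O-E)^2/E), E = total/4
total = 319, E = 319/4 = 79.75
(65 - 79.75)^2 / 79.75 = 217.5625 / 79.75 = 3481/1276 ≈ 2.728056
(82 - 79.75)^2 / 79.75 = 5.0625 / 79.75 = 81/1276 ≈ 0.063480
(75 - 79.75)^2 / 79.75 = 22.5625 / 79.75 = 361/1276 ≈ 0.282915
(97 - 79.75)^2 / 79.75 = 297.5625 / 79.75 = 4761/1276 ≈ 3.731191
chi2 = 2171/319 ≈ 6.805643

6.8056


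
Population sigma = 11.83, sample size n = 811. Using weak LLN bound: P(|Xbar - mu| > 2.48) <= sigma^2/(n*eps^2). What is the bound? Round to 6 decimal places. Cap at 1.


bound = min(1, sigma^2/(n*eps^2))
sigma^2 = 11.83^2 = 139.9489
n*eps^2 = 811 * 2.48^2 = 811 * 6.1504 = 4987.9744
sigma^2/(n*eps^2) = 139.9489 / 4987.9744 ≈ 0.02805726

0.028057


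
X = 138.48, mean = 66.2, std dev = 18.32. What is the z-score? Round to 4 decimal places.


z = (X - mu) / sigma
X - mu = 138.48 - 66.2 = 72.28
z = 72.28 / 18.32 = 1807/458 ≈ 3.945415

3.9454


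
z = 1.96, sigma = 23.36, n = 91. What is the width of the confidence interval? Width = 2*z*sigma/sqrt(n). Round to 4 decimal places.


width = 2*z*sigma/sqrt(n)
2*z*sigma = 2 * 1.96 * 23.36 = 91.5712
sqrt(91) ≈ 9.539392
width = 91.5712 / 9.539392 ≈ 9.599270

9.5993


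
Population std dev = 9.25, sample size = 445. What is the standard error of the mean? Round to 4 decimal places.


SE = sigma / sqrt(n)
sqrt(445) ≈ 21.095023
SE = 9.25 / 21.095023 ≈ 0.438492

0.4385


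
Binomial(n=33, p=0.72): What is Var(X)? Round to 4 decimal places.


Var = n*p*(1-p) = 33 * 0.72 * 0.28 = 6.6528

6.6528


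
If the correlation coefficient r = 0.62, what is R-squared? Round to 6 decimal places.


R^2 = r^2 = (0.62)^2 = 0.3844

0.384400


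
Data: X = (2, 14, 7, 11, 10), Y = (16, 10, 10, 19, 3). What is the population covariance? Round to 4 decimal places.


Cov = (1/n)*sum((xi-xbar)(yi-ybar))
n = 5, xbar = 44/5 = 8.8, ybar = 58/5 = 11.6
sum((xi-xbar)(yi-ybar)) = -29.4
Cov = -29.4 / 5 = -5.88

-5.8800


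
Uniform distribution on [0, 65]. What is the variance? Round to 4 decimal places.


Var = (b-a)^2 / 12
(b-a)^2 = (65 - 0)^2 = 4225
Var = 4225/12 ≈ 352.083333

352.0833


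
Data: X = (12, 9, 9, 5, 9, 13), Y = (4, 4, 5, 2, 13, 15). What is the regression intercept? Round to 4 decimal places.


a = ybar - b*xbar, where b = sum((xi-xbar)(yi-ybar)) / sum((xi-xbar)^2)
n = 6, xbar = 57/6 = 9.5, ybar = 43/6 ≈ 7.166667
Sxy = sum((xi-xbar)(yi-ybar)) = 42.5
Sxx = sum((xi-xbar)^2) = 39.5
b = Sxy / Sxx = 85/79 ≈ 1.075949
a = 7.166667 - 1.075949 * 9.5 = -724/237 ≈ -3.054852

-3.0549


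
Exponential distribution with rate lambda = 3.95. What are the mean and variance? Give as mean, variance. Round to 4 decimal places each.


mean = 1/lam, var = 1/lam^2
mean = 1 / 3.95 = 20/79 ≈ 0.253165
lam^2 = 3.95^2 = 15.6025
var = 1 / 15.6025 = 400/6241 ≈ 0.064092

0.2532, 0.0641


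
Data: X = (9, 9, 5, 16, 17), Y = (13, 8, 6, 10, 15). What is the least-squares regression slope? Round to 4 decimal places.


b = sum((xi-xbar)(yi-ybar)) / sum((xi-xbar)^2)
n = 5, xbar = 56/5 = 11.2, ybar = 52/5 = 10.4
Sxy = sum((xi-xbar)(yi-ybar)) = 51.6
Sxx = sum((xi-xbar)^2) = 104.8
b = Sxy / Sxx = 129/262 ≈ 0.492366

0.4924


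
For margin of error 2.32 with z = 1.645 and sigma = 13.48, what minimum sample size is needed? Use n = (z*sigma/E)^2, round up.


z*sigma/E = 1.645 * 13.48 / 2.32 ≈ 9.558017
(z*sigma/E)^2 ≈ 91.355694
round up: n = 92

92


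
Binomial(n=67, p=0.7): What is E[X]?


E[X] = n*p = 67 * 0.7 = 46.9

46.9


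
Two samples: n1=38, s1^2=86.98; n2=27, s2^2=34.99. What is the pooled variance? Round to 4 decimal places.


sp^2 = ((n1-1)*s1^2 + (n2-1)*s2^2)/(n1+n2-2)
(n1-1)*s1^2 = 37 * 86.98 = 3218.26
(n2-1)*s2^2 = 26 * 34.99 = 909.74
numerator = 3218.26 + 909.74 = 4128
n1+n2-2 = 63
sp^2 = 4128 / 63 = 1376/21 ≈ 65.523810

65.5238


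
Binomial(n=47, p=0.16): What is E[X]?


E[X] = n*p = 47 * 0.16 = 7.52

7.52


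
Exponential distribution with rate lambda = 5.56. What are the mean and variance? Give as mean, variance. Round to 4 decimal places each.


mean = 1/lam, var = 1/lam^2
mean = 1 / 5.56 = 25/139 ≈ 0.179856
lam^2 = 5.56^2 = 30.9136
var = 1 / 30.9136 ≈ 0.032348

0.1799, 0.0323


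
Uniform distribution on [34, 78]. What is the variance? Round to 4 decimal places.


Var = (b-a)^2 / 12
(b-a)^2 = (78 - 34)^2 = 1936
Var = 1936/12 ≈ 161.333333

161.3333


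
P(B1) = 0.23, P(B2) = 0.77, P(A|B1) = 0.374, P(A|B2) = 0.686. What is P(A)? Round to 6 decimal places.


P(A) = P(A|B1)*P(B1) + P(A|B2)*P(B2)
P(A|B1)*P(B1) = 0.374 * 0.23 = 0.08602
P(A|B2)*P(B2) = 0.686 * 0.77 = 0.52822
P(A) = 0.08602 + 0.52822 = 0.61424

0.614240


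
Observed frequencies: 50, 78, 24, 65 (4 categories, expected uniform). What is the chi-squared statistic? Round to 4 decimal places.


chi2 = sum((O-E)^2/E), E = total/4
total = 217, E = 217/4 = 54.25
(50 - 54.25)^2 / 54.25 = 18.0625 / 54.25 = 289/868 ≈ 0.332949
(78 - 54.25)^2 / 54.25 = 564.0625 / 54.25 = 9025/868 ≈ 10.397465
(24 - 54.25)^2 / 54.25 = 915.0625 / 54.25 = 14641/868 ≈ 16.867512
(65 - 54.25)^2 / 54.25 = 115.5625 / 54.25 = 1849/868 ≈ 2.130184
chi2 = 6451/217 ≈ 29.728111

29.7281


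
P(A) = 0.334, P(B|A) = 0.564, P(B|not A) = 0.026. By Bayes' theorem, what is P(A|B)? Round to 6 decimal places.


P(A|B) = P(B|A)*P(A) / P(B), P(B) = P(B|A)*P(A) + P(B|not A)*P(not A)
P(B|A)*P(A) = 0.564 * 0.334 = 0.188376
P(B|not A)*P(not A) = 0.026 * 0.666 = 0.017316
P(B) = 0.188376 + 0.017316 = 0.205692
P(A|B) = 0.188376 / 0.205692 ≈ 0.91581588

0.915816


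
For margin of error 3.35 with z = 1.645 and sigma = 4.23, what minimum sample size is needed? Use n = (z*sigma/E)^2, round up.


z*sigma/E = 1.645 * 4.23 / 3.35 ≈ 2.077119
(z*sigma/E)^2 ≈ 4.314425
round up: n = 5

5


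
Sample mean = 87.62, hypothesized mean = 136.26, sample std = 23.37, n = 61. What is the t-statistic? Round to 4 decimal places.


t = (xbar - mu0) / (s/sqrt(n))
xbar - mu0 = 87.62 - 136.26 = -48.64
sqrt(61) ≈ 7.81024968
s/sqrt(n) = 23.37 / 7.81024968 ≈ 2.99222188
t = -48.64 / 2.99222188 ≈ -16.255479

-16.2555


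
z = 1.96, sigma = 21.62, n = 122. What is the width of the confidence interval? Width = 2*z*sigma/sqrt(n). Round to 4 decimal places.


width = 2*z*sigma/sqrt(n)
2*z*sigma = 2 * 1.96 * 21.62 = 84.7504
sqrt(122) ≈ 11.045361
width = 84.7504 / 11.045361 ≈ 7.672941

7.6729


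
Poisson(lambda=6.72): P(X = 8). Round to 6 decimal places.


P = e^(-lam) * lam^k / k!
e^(-6.72) ≈ 0.001206538
lam^k = 6.72^8 ≈ 4158667.366316
k! = 8! = 40320
P = 0.001206538 * 4158667.366316 / 40320 ≈ 0.124444

0.124444


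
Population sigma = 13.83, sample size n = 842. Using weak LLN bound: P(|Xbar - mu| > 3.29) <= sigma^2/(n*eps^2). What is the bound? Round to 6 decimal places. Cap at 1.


bound = min(1, sigma^2/(n*eps^2))
sigma^2 = 13.83^2 = 191.2689
n*eps^2 = 842 * 3.29^2 = 842 * 10.8241 = 9113.8922
sigma^2/(n*eps^2) = 191.2689 / 9113.8922 ≈ 0.02098652

0.020987


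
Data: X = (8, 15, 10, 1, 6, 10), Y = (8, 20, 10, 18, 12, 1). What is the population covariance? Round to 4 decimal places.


Cov = (1/n)*sum((xi-xbar)(yi-ybar))
n = 6, xbar = 50/6 = 25/3 ≈ 8.333333, ybar = 69/6 = 11.5
sum((xi-xbar)(yi-ybar)) = -11
Cov = -11 / 6 = -11/6 ≈ -1.833333

-1.8333


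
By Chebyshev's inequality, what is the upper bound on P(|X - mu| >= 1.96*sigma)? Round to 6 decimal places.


P <= 1/k^2
k^2 = 1.96^2 = 3.8416
1/k^2 = 1 / 3.8416 = 625/2401 ≈ 0.26030820

0.260308


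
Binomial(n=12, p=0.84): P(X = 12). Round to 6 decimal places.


P = C(n,k) * p^k * (1-p)^(n-k)
C(12,12) = 1
p^k = 0.84^12 ≈ 0.1234103
(1-p)^(n-k) = 0.16^0 = 1
P = 1 * 0.1234103 * 1 ≈ 0.123410

0.123410


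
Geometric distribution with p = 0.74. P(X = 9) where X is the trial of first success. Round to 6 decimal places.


P = (1-p)^(k-1) * p
(1-p)^(k-1) = 0.26^8 ≈ 0.00002088271
P = 0.00002088271 * 0.74 ≈ 0.00001545320

0.000015


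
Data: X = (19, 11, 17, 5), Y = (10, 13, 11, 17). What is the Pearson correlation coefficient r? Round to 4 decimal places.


r = sum((xi-xbar)(yi-ybar)) / sqrt(sum((xi-xbar)^2) * sum((yi-ybar)^2))
n = 4, xbar = 52/4 = 13, ybar = 51/4 = 12.75
Sxy = sum((xi-xbar)(yi-ybar)) = -58
Sxx = sum((xi-xbar)^2) = 120
Syy = sum((yi-ybar)^2) = 28.75
sqrt(Sxx*Syy) ≈ 58.736701
r = Sxy / sqrt(Sxx*Syy) = -58 / 58.736701 ≈ -0.987458

-0.9875


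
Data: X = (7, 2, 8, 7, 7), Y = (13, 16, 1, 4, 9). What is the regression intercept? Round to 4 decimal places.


a = ybar - b*xbar, where b = sum((xi-xbar)(yi-ybar)) / sum((xi-xbar)^2)
n = 5, xbar = 31/5 = 6.2, ybar = 43/5 = 8.6
Sxy = sum((xi-xbar)(yi-ybar)) = -44.6
Sxx = sum((xi-xbar)^2) = 22.8
b = Sxy / Sxx = -223/114 ≈ -1.956140
a = 8.6 - (-1.956140) * 6.2 = 2363/114 ≈ 20.728070

20.7281


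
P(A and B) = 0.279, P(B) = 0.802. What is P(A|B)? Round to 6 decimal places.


P(A|B) = P(A and B) / P(B) = 0.279 / 0.802 = 279/802 ≈ 0.34788030

0.347880


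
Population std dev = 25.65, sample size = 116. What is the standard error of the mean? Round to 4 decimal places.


SE = sigma / sqrt(n)
sqrt(116) ≈ 10.770330
SE = 25.65 / 10.770330 ≈ 2.381543

2.3815


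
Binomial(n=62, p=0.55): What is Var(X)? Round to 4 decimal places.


Var = n*p*(1-p) = 62 * 0.55 * 0.45 = 15.345

15.3450


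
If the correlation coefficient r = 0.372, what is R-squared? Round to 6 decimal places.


R^2 = r^2 = (0.372)^2 = 0.138384

0.138384


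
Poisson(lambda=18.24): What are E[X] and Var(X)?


E[X] = Var(X) = lambda = 18.24

18.24, 18.24


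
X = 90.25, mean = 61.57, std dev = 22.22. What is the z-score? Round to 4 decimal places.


z = (X - mu) / sigma
X - mu = 90.25 - 61.57 = 28.68
z = 28.68 / 22.22 = 1434/1111 ≈ 1.290729

1.2907


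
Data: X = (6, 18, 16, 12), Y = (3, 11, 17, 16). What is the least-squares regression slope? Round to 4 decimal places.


b = sum((xi-xbar)(yi-ybar)) / sum((xi-xbar)^2)
n = 4, xbar = 52/4 = 13, ybar = 47/4 = 11.75
Sxy = sum((xi-xbar)(yi-ybar)) = 69
Sxx = sum((xi-xbar)^2) = 84
b = Sxy / Sxx = 23/28 ≈ 0.821429

0.8214


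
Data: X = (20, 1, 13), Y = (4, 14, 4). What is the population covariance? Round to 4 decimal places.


Cov = (1/n)*sum((xi-xbar)(yi-ybar))
n = 3, xbar = 34/3 ≈ 11.333333, ybar = 22/3 ≈ 7.333333
sum((xi-xbar)(yi-ybar)) = -310/3 ≈ -103.333333
Cov = -103.333333 / 3 = -310/9 ≈ -34.444444

-34.4444


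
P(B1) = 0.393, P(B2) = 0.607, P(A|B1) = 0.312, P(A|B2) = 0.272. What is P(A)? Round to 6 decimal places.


P(A) = P(A|B1)*P(B1) + P(A|B2)*P(B2)
P(A|B1)*P(B1) = 0.312 * 0.393 = 0.122616
P(A|B2)*P(B2) = 0.272 * 0.607 = 0.165104
P(A) = 0.122616 + 0.165104 = 0.28772

0.287720


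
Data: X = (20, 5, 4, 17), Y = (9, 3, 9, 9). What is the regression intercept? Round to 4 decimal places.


a = ybar - b*xbar, where b = sum((xi-xbar)(yi-ybar)) / sum((xi-xbar)^2)
n = 4, xbar = 46/4 = 11.5, ybar = 30/4 = 7.5
Sxy = sum((xi-xbar)(yi-ybar)) = 39
Sxx = sum((xi-xbar)^2) = 201
b = Sxy / Sxx = 13/67 ≈ 0.194030
a = 7.5 - 0.194030 * 11.5 = 353/67 ≈ 5.268657

5.2687


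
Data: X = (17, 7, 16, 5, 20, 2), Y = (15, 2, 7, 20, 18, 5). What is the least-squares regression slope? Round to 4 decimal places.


b = sum((xi-xbar)(yi-ybar)) / sum((xi-xbar)^2)
n = 6, xbar = 67/6 ≈ 11.166667, ybar = 67/6 ≈ 11.166667
Sxy = sum((xi-xbar)(yi-ybar)) = 617/6 ≈ 102.833333
Sxx = sum((xi-xbar)^2) = 1649/6 ≈ 274.833333
b = Sxy / Sxx = 617/1649 ≈ 0.374166

0.3742


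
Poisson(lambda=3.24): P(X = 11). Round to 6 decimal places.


P = e^(-lam) * lam^k / k!
e^(-3.24) ≈ 0.03916390
lam^k = 3.24^11 ≈ 413042.853411
k! = 11! = 39916800
P = 0.03916390 * 413042.853411 / 39916800 ≈ 0.000405

0.000405


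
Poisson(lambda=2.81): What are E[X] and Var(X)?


E[X] = Var(X) = lambda = 2.81

2.81, 2.81


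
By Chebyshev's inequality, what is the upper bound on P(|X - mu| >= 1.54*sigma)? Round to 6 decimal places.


P <= 1/k^2
k^2 = 1.54^2 = 2.3716
1/k^2 = 1 / 2.3716 = 2500/5929 ≈ 0.42165627

0.421656


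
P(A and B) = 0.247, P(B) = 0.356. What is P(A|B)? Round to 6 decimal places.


P(A|B) = P(A and B) / P(B) = 0.247 / 0.356 = 247/356 ≈ 0.69382022

0.693820


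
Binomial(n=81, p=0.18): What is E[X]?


E[X] = n*p = 81 * 0.18 = 14.58

14.58


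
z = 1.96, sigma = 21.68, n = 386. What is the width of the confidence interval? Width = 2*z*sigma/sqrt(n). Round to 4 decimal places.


width = 2*z*sigma/sqrt(n)
2*z*sigma = 2 * 1.96 * 21.68 = 84.9856
sqrt(386) ≈ 19.646883
width = 84.9856 / 19.646883 ≈ 4.325653

4.3257


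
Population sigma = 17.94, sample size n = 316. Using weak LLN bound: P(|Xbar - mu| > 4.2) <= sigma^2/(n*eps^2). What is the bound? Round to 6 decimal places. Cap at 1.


bound = min(1, sigma^2/(n*eps^2))
sigma^2 = 17.94^2 = 321.8436
n*eps^2 = 316 * 4.2^2 = 316 * 17.64 = 5574.24
sigma^2/(n*eps^2) = 321.8436 / 5574.24 ≈ 0.05773766

0.057738


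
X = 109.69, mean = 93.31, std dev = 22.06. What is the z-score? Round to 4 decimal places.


z = (X - mu) / sigma
X - mu = 109.69 - 93.31 = 16.38
z = 16.38 / 22.06 = 819/1103 ≈ 0.742520

0.7425


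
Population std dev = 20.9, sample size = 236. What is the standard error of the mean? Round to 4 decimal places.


SE = sigma / sqrt(n)
sqrt(236) ≈ 15.362291
SE = 20.9 / 15.362291 ≈ 1.360474

1.3605


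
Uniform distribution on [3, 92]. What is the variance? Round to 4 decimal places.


Var = (b-a)^2 / 12
(b-a)^2 = (92 - 3)^2 = 7921
Var = 7921/12 ≈ 660.083333

660.0833


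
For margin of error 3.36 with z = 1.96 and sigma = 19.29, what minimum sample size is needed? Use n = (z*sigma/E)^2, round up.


z*sigma/E = 1.96 * 19.29 / 3.36 = 11.2525
(z*sigma/E)^2 ≈ 126.618756
round up: n = 127

127


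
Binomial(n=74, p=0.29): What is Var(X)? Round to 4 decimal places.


Var = n*p*(1-p) = 74 * 0.29 * 0.71 = 15.2366

15.2366


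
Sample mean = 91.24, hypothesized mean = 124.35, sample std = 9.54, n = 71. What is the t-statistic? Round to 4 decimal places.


t = (xbar - mu0) / (s/sqrt(n))
xbar - mu0 = 91.24 - 124.35 = -33.11
sqrt(71) ≈ 8.42614977
s/sqrt(n) = 9.54 / 8.42614977 ≈ 1.13218970
t = -33.11 / 1.13218970 ≈ -29.244216

-29.2442


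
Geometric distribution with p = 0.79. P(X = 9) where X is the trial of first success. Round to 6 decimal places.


P = (1-p)^(k-1) * p
(1-p)^(k-1) = 0.21^8 ≈ 0.000003782286
P = 0.000003782286 * 0.79 ≈ 0.000002988006

0.000003


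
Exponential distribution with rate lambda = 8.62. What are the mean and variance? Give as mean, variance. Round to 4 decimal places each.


mean = 1/lam, var = 1/lam^2
mean = 1 / 8.62 = 50/431 ≈ 0.116009
lam^2 = 8.62^2 = 74.3044
var = 1 / 74.3044 ≈ 0.013458

0.1160, 0.0135


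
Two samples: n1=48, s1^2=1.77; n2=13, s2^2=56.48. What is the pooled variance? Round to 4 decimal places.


sp^2 = ((n1-1)*s1^2 + (n2-1)*s2^2)/(n1+n2-2)
(n1-1)*s1^2 = 47 * 1.77 = 83.19
(n2-1)*s2^2 = 12 * 56.48 = 677.76
numerator = 83.19 + 677.76 = 760.95
n1+n2-2 = 59
sp^2 = 760.95 / 59 = 15219/1180 ≈ 12.897458

12.8975


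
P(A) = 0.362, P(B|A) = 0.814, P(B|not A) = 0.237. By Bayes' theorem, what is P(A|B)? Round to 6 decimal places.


P(A|B) = P(B|A)*P(A) / P(B), P(B) = P(B|A)*P(A) + P(B|not A)*P(not A)
P(B|A)*P(A) = 0.814 * 0.362 = 0.294668
P(B|not A)*P(not A) = 0.237 * 0.638 = 0.151206
P(B) = 0.294668 + 0.151206 = 0.445874
P(A|B) = 0.294668 / 0.445874 ≈ 0.66087729

0.660877


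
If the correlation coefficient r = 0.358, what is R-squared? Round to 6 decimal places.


R^2 = r^2 = (0.358)^2 = 0.128164

0.128164


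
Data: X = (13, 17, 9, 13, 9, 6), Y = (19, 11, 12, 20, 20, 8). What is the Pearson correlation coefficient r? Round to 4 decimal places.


r = sum((xi-xbar)(yi-ybar)) / sqrt(sum((xi-xbar)^2) * sum((yi-ybar)^2))
n = 6, xbar = 67/6 ≈ 11.166667, ybar = 90/6 = 15
Sxy = sum((xi-xbar)(yi-ybar)) = 25
Sxx = sum((xi-xbar)^2) = 461/6 ≈ 76.833333
Syy = sum((yi-ybar)^2) = 140
sqrt(Sxx*Syy) ≈ 103.714351
r = Sxy / sqrt(Sxx*Syy) = 25 / 103.714351 ≈ 0.241047

0.2410


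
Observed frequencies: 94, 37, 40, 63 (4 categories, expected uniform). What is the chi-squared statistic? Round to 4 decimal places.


chi2 = sum((O-E)^2/E), E = total/4
total = 234, E = 234/4 = 58.5
(94 - 58.5)^2 / 58.5 = 1260.25 / 58.5 = 5041/234 ≈ 21.542735
(37 - 58.5)^2 / 58.5 = 462.25 / 58.5 = 1849/234 ≈ 7.901709
(40 - 58.5)^2 / 58.5 = 342.25 / 58.5 = 1369/234 ≈ 5.850427
(63 - 58.5)^2 / 58.5 = 20.25 / 58.5 = 9/26 ≈ 0.346154
chi2 = 1390/39 ≈ 35.641026

35.6410


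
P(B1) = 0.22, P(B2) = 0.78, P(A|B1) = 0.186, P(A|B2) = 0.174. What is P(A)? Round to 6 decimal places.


P(A) = P(A|B1)*P(B1) + P(A|B2)*P(B2)
P(A|B1)*P(B1) = 0.186 * 0.22 = 0.04092
P(A|B2)*P(B2) = 0.174 * 0.78 = 0.13572
P(A) = 0.04092 + 0.13572 = 0.17664

0.176640


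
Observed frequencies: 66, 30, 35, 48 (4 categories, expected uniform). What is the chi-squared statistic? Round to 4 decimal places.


chi2 = sum((O-E)^2/E), E = total/4
total = 179, E = 179/4 = 44.75
(66 - 44.75)^2 / 44.75 = 451.5625 / 44.75 = 7225/716 ≈ 10.090782
(30 - 44.75)^2 / 44.75 = 217.5625 / 44.75 = 3481/716 ≈ 4.861732
(35 - 44.75)^2 / 44.75 = 95.0625 / 44.75 = 1521/716 ≈ 2.124302
(48 - 44.75)^2 / 44.75 = 10.5625 / 44.75 = 169/716 ≈ 0.236034
chi2 = 3099/179 ≈ 17.312849

17.3128


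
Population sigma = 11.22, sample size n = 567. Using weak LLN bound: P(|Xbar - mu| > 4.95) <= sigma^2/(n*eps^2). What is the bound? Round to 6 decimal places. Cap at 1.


bound = min(1, sigma^2/(n*eps^2))
sigma^2 = 11.22^2 = 125.8884
n*eps^2 = 567 * 4.95^2 = 567 * 24.5025 = 13892.9175
sigma^2/(n*eps^2) = 125.8884 / 13892.9175 ≈ 0.00906134

0.009061


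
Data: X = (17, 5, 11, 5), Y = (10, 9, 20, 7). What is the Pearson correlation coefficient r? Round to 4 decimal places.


r = sum((xi-xbar)(yi-ybar)) / sqrt(sum((xi-xbar)^2) * sum((yi-ybar)^2))
n = 4, xbar = 38/4 = 9.5, ybar = 46/4 = 11.5
Sxy = sum((xi-xbar)(yi-ybar)) = 33
Sxx = sum((xi-xbar)^2) = 99
Syy = sum((yi-ybar)^2) = 101
sqrt(Sxx*Syy) ≈ 99.995000
r = Sxy / sqrt(Sxx*Syy) = 33 / 99.995000 ≈ 0.330017

0.3300


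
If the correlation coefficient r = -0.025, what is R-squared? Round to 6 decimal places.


R^2 = r^2 = (-0.025)^2 = 0.000625

0.000625


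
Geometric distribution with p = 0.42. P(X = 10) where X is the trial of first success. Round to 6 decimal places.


P = (1-p)^(k-1) * p
(1-p)^(k-1) = 0.58^9 ≈ 0.007427659
P = 0.007427659 * 0.42 ≈ 0.003119617

0.003120


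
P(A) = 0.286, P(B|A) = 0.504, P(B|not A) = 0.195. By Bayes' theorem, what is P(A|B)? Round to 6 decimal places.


P(A|B) = P(B|A)*P(A) / P(B), P(B) = P(B|A)*P(A) + P(B|not A)*P(not A)
P(B|A)*P(A) = 0.504 * 0.286 = 0.144144
P(B|not A)*P(not A) = 0.195 * 0.714 = 0.13923
P(B) = 0.144144 + 0.13923 = 0.283374
P(A|B) = 0.144144 / 0.283374 = 88/173 ≈ 0.50867052

0.508671


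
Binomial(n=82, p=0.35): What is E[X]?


E[X] = n*p = 82 * 0.35 = 28.7

28.7


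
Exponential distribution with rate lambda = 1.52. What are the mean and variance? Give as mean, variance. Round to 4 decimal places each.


mean = 1/lam, var = 1/lam^2
mean = 1 / 1.52 = 25/38 ≈ 0.657895
lam^2 = 1.52^2 = 2.3104
var = 1 / 2.3104 = 625/1444 ≈ 0.432825

0.6579, 0.4328


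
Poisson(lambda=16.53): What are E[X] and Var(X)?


E[X] = Var(X) = lambda = 16.53

16.53, 16.53


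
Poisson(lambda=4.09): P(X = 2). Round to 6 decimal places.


P = e^(-lam) * lam^k / k!
e^(-4.09) ≈ 0.01673923
lam^k = 4.09^2 = 16.7281
k! = 2! = 2
P = 0.01673923 * 16.7281 / 2 ≈ 0.140008

0.140008


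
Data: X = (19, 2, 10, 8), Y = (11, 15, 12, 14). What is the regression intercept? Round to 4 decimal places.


a = ybar - b*xbar, where b = sum((xi-xbar)(yi-ybar)) / sum((xi-xbar)^2)
n = 4, xbar = 39/4 = 9.75, ybar = 52/4 = 13
Sxy = sum((xi-xbar)(yi-ybar)) = -36
Sxx = sum((xi-xbar)^2) = 148.75
b = Sxy / Sxx = -144/595 ≈ -0.242017
a = 13 - (-0.242017) * 9.75 = 9139/595 ≈ 15.359664

15.3597


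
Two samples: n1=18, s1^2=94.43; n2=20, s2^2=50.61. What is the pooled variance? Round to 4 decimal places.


sp^2 = ((n1-1)*s1^2 + (n2-1)*s2^2)/(n1+n2-2)
(n1-1)*s1^2 = 17 * 94.43 = 1605.31
(n2-1)*s2^2 = 19 * 50.61 = 961.59
numerator = 1605.31 + 961.59 = 2566.9
n1+n2-2 = 36
sp^2 = 2566.9 / 36 = 25669/360 ≈ 71.302778

71.3028


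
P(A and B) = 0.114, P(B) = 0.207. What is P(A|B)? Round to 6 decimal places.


P(A|B) = P(A and B) / P(B) = 0.114 / 0.207 = 38/69 ≈ 0.55072464

0.550725


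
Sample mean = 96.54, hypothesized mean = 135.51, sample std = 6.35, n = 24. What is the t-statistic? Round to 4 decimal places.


t = (xbar - mu0) / (s/sqrt(n))
xbar - mu0 = 96.54 - 135.51 = -38.97
sqrt(24) ≈ 4.89897949
s/sqrt(n) = 6.35 / 4.89897949 ≈ 1.29618832
t = -38.97 / 1.29618832 ≈ -30.065076

-30.0651


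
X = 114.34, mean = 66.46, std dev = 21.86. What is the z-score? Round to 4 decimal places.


z = (X - mu) / sigma
X - mu = 114.34 - 66.46 = 47.88
z = 47.88 / 21.86 = 2394/1093 ≈ 2.190302

2.1903


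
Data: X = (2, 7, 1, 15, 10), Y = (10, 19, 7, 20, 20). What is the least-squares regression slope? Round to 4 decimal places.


b = sum((xi-xbar)(yi-ybar)) / sum((xi-xbar)^2)
n = 5, xbar = 35/5 = 7, ybar = 76/5 = 15.2
Sxy = sum((xi-xbar)(yi-ybar)) = 128
Sxx = sum((xi-xbar)^2) = 134
b = Sxy / Sxx = 64/67 ≈ 0.955224

0.9552


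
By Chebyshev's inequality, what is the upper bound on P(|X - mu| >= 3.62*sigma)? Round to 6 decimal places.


P <= 1/k^2
k^2 = 3.62^2 = 13.1044
1/k^2 = 1 / 13.1044 ≈ 0.07631025

0.076310


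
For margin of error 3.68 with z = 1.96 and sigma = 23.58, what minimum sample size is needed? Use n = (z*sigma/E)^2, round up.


z*sigma/E = 1.96 * 23.58 / 3.68 = 57771/4600 ≈ 12.558913
(z*sigma/E)^2 ≈ 157.726297
round up: n = 158

158


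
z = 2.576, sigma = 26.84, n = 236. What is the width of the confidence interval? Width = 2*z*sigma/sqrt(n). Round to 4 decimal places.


width = 2*z*sigma/sqrt(n)
2*z*sigma = 2 * 2.576 * 26.84 = 138.27968
sqrt(236) ≈ 15.362291
width = 138.27968 / 15.362291 ≈ 9.001240

9.0012


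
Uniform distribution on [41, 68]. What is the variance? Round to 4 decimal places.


Var = (b-a)^2 / 12
(b-a)^2 = (68 - 41)^2 = 729
Var = 729/12 = 60.75

60.7500


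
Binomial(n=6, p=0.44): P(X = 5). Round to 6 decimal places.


P = C(n,k) * p^k * (1-p)^(n-k)
C(6,5) = 6
p^k = 0.44^5 ≈ 0.01649162
(1-p)^(n-k) = 0.56^1 = 0.56
P = 6 * 0.01649162 * 0.56 ≈ 0.055412

0.055412


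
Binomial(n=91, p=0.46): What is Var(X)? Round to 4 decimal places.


Var = n*p*(1-p) = 91 * 0.46 * 0.54 = 22.6044

22.6044


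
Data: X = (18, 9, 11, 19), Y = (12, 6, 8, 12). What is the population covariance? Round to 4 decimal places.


Cov = (1/n)*sum((xi-xbar)(yi-ybar))
n = 4, xbar = 57/4 = 14.25, ybar = 38/4 = 9.5
sum((xi-xbar)(yi-ybar)) = 44.5
Cov = 44.5 / 4 = 11.125

11.1250


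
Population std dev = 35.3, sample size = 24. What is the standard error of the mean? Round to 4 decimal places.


SE = sigma / sqrt(n)
sqrt(24) ≈ 4.898979
SE = 35.3 / 4.898979 ≈ 7.205582

7.2056


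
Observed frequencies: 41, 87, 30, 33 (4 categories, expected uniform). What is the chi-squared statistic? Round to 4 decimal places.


chi2 = sum((O-E)^2/E), E = total/4
total = 191, E = 191/4 = 47.75
(41 - 47.75)^2 / 47.75 = 45.5625 / 47.75 = 729/764 ≈ 0.954188
(87 - 47.75)^2 / 47.75 = 1540.5625 / 47.75 = 24649/764 ≈ 32.263089
(30 - 47.75)^2 / 47.75 = 315.0625 / 47.75 = 5041/764 ≈ 6.598168
(33 - 47.75)^2 / 47.75 = 217.5625 / 47.75 = 3481/764 ≈ 4.556283
chi2 = 8475/191 ≈ 44.371728

44.3717


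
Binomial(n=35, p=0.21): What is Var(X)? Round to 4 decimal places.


Var = n*p*(1-p) = 35 * 0.21 * 0.79 = 5.8065

5.8065


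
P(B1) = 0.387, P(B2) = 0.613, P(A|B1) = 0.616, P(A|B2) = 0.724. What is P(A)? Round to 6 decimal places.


P(A) = P(A|B1)*P(B1) + P(A|B2)*P(B2)
P(A|B1)*P(B1) = 0.616 * 0.387 = 0.238392
P(A|B2)*P(B2) = 0.724 * 0.613 = 0.443812
P(A) = 0.238392 + 0.443812 = 0.682204

0.682204


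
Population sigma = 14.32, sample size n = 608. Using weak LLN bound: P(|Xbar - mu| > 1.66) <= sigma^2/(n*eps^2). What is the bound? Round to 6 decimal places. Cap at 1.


bound = min(1, sigma^2/(n*eps^2))
sigma^2 = 14.32^2 = 205.0624
n*eps^2 = 608 * 1.66^2 = 608 * 2.7556 = 1675.4048
sigma^2/(n*eps^2) = 205.0624 / 1675.4048 ≈ 0.12239573

0.122396


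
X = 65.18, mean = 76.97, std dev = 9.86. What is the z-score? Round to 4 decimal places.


z = (X - mu) / sigma
X - mu = 65.18 - 76.97 = -11.79
z = -11.79 / 9.86 = -1179/986 ≈ -1.195740

-1.1957


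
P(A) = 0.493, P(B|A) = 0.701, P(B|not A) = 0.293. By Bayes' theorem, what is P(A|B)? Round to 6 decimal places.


P(A|B) = P(B|A)*P(A) / P(B), P(B) = P(B|A)*P(A) + P(B|not A)*P(not A)
P(B|A)*P(A) = 0.701 * 0.493 = 0.345593
P(B|not A)*P(not A) = 0.293 * 0.507 = 0.148551
P(B) = 0.345593 + 0.148551 = 0.494144
P(A|B) = 0.345593 / 0.494144 ≈ 0.69937710

0.699377


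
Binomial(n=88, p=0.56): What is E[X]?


E[X] = n*p = 88 * 0.56 = 49.28

49.28


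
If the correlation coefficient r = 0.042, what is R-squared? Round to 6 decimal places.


R^2 = r^2 = (0.042)^2 = 0.001764

0.001764


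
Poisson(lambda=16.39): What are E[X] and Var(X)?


E[X] = Var(X) = lambda = 16.39

16.39, 16.39


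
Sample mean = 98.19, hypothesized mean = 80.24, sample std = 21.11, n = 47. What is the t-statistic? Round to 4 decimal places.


t = (xbar - mu0) / (s/sqrt(n))
xbar - mu0 = 98.19 - 80.24 = 17.95
sqrt(47) ≈ 6.85565460
s/sqrt(n) = 21.11 / 6.85565460 ≈ 3.07920997
t = 17.95 / 3.07920997 ≈ 5.829417

5.8294


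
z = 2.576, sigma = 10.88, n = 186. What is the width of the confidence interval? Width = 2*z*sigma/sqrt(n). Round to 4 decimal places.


width = 2*z*sigma/sqrt(n)
2*z*sigma = 2 * 2.576 * 10.88 = 56.05376
sqrt(186) ≈ 13.638182
width = 56.05376 / 13.638182 ≈ 4.110061

4.1101


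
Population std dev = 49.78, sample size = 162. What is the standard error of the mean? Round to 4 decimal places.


SE = sigma / sqrt(n)
sqrt(162) ≈ 12.727922
SE = 49.78 / 12.727922 ≈ 3.911086

3.9111
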